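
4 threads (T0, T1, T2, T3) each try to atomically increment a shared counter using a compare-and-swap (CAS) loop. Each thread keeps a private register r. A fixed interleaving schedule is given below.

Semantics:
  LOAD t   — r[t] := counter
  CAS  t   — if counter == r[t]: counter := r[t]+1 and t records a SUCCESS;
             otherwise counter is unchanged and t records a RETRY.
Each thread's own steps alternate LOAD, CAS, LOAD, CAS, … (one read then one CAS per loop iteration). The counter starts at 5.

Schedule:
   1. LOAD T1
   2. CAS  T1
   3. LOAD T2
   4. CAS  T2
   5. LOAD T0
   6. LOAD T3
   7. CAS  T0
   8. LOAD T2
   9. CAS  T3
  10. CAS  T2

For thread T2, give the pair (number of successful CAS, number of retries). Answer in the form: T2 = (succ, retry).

#1 T1 reads 5
#2 T1 CAS(5→6) writes; counter now 6
#3 T2 reads 6
#4 T2 CAS(6→7) writes; counter now 7
#5 T0 reads 7
#6 T3 reads 7
#7 T0 CAS(7→8) writes; counter now 8
#8 T2 reads 8
#9 T3 CAS(7→8) fails; counter now 8
#10 T2 CAS(8→9) writes; counter now 9

T2 = (2, 0)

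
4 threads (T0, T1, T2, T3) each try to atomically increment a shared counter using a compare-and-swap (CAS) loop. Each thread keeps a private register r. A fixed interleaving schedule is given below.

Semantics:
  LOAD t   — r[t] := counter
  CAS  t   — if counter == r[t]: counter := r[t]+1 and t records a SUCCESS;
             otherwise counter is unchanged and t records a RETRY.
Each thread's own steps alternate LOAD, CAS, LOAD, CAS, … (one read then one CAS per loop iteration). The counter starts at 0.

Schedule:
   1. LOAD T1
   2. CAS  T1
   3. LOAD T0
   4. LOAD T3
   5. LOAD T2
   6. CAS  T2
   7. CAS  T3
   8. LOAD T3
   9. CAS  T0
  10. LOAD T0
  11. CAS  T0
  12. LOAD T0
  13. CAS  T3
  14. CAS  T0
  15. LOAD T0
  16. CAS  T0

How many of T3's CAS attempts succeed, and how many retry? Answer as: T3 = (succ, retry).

T3 = (0, 2)

step 1: T1 LOAD ⇒ load; ctr=0 reg=0
step 2: T1 CAS ⇒ ok; ctr=1 reg=0
step 3: T0 LOAD ⇒ load; ctr=1 reg=1
step 4: T3 LOAD ⇒ load; ctr=1 reg=1
step 5: T2 LOAD ⇒ load; ctr=1 reg=1
step 6: T2 CAS ⇒ ok; ctr=2 reg=1
step 7: T3 CAS ⇒ retry; ctr=2 reg=1
step 8: T3 LOAD ⇒ load; ctr=2 reg=2
step 9: T0 CAS ⇒ retry; ctr=2 reg=1
step 10: T0 LOAD ⇒ load; ctr=2 reg=2
step 11: T0 CAS ⇒ ok; ctr=3 reg=2
step 12: T0 LOAD ⇒ load; ctr=3 reg=3
step 13: T3 CAS ⇒ retry; ctr=3 reg=2
step 14: T0 CAS ⇒ ok; ctr=4 reg=3
step 15: T0 LOAD ⇒ load; ctr=4 reg=4
step 16: T0 CAS ⇒ ok; ctr=5 reg=4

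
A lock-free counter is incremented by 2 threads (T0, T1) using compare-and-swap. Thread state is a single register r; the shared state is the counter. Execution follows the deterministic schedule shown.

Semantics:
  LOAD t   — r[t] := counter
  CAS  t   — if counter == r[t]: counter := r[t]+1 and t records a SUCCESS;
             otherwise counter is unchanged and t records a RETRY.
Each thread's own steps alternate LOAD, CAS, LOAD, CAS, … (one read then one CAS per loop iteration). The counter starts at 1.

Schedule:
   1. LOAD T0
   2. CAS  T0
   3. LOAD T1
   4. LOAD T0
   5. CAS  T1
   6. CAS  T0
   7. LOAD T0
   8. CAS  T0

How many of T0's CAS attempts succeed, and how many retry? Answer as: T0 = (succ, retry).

T0 = (2, 1)

   1) LOAD T0:  M=1  r_T0=1
   2) CAS  T0:  M=2  r_T0=1 ✓
   3) LOAD T1:  M=2  r_T1=2
   4) LOAD T0:  M=2  r_T0=2
   5) CAS  T1:  M=3  r_T1=2 ✓
   6) CAS  T0:  M=3  r_T0=2 ✗
   7) LOAD T0:  M=3  r_T0=3
   8) CAS  T0:  M=4  r_T0=3 ✓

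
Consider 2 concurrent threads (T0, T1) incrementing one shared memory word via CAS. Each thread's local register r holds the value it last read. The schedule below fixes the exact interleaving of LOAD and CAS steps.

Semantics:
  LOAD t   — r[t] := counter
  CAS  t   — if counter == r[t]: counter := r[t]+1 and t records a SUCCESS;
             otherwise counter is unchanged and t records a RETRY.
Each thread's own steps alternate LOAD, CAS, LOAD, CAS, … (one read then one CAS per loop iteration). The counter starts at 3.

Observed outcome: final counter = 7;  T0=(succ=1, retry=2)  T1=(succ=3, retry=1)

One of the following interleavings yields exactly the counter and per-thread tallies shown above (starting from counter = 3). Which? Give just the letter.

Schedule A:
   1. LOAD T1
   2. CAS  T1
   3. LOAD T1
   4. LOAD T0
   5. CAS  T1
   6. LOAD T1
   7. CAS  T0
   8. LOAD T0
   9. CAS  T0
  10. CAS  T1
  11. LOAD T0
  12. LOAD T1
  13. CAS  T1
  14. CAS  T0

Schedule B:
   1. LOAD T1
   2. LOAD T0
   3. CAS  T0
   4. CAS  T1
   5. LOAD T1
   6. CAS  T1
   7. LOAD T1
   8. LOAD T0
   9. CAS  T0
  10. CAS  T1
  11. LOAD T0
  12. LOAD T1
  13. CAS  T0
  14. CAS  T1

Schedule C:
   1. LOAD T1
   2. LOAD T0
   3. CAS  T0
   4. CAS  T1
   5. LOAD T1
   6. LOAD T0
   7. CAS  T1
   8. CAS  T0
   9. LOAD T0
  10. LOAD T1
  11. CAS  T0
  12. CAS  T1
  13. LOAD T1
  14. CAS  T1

Simulating candidate A:
step 1: T1 LOAD ⇒ load; ctr=3 reg=3
step 2: T1 CAS ⇒ ok; ctr=4 reg=3
step 3: T1 LOAD ⇒ load; ctr=4 reg=4
step 4: T0 LOAD ⇒ load; ctr=4 reg=4
step 5: T1 CAS ⇒ ok; ctr=5 reg=4
step 6: T1 LOAD ⇒ load; ctr=5 reg=5
step 7: T0 CAS ⇒ retry; ctr=5 reg=4
step 8: T0 LOAD ⇒ load; ctr=5 reg=5
step 9: T0 CAS ⇒ ok; ctr=6 reg=5
step 10: T1 CAS ⇒ retry; ctr=6 reg=5
step 11: T0 LOAD ⇒ load; ctr=6 reg=6
step 12: T1 LOAD ⇒ load; ctr=6 reg=6
step 13: T1 CAS ⇒ ok; ctr=7 reg=6
step 14: T0 CAS ⇒ retry; ctr=7 reg=6

A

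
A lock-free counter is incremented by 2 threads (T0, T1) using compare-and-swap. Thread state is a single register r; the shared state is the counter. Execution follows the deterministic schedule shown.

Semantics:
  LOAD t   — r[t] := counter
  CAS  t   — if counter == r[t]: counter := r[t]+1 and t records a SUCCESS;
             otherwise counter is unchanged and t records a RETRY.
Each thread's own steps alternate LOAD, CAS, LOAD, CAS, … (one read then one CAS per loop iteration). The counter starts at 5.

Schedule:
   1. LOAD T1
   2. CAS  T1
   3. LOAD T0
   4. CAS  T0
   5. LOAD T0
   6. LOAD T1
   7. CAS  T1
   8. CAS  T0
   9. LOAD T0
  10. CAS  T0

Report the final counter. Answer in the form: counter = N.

T1 LOAD — after: cnt=5, r=5 — load
T1 CAS — after: cnt=6, r=5 — ok
T0 LOAD — after: cnt=6, r=6 — load
T0 CAS — after: cnt=7, r=6 — ok
T0 LOAD — after: cnt=7, r=7 — load
T1 LOAD — after: cnt=7, r=7 — load
T1 CAS — after: cnt=8, r=7 — ok
T0 CAS — after: cnt=8, r=7 — retry
T0 LOAD — after: cnt=8, r=8 — load
T0 CAS — after: cnt=9, r=8 — ok

counter = 9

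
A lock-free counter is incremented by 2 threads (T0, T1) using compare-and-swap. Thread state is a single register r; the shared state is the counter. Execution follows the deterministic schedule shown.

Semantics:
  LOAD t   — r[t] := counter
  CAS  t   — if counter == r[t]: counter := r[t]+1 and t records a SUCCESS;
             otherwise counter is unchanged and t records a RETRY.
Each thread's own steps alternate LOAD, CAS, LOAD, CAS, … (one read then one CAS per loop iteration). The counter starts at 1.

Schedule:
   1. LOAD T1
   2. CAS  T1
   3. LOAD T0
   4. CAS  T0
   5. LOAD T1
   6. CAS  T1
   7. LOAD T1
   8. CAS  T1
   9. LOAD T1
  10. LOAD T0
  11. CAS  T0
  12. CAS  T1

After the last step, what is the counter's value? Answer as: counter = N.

T1 LOAD — after: cnt=1, r=1 — load
T1 CAS — after: cnt=2, r=1 — ok
T0 LOAD — after: cnt=2, r=2 — load
T0 CAS — after: cnt=3, r=2 — ok
T1 LOAD — after: cnt=3, r=3 — load
T1 CAS — after: cnt=4, r=3 — ok
T1 LOAD — after: cnt=4, r=4 — load
T1 CAS — after: cnt=5, r=4 — ok
T1 LOAD — after: cnt=5, r=5 — load
T0 LOAD — after: cnt=5, r=5 — load
T0 CAS — after: cnt=6, r=5 — ok
T1 CAS — after: cnt=6, r=5 — retry

counter = 6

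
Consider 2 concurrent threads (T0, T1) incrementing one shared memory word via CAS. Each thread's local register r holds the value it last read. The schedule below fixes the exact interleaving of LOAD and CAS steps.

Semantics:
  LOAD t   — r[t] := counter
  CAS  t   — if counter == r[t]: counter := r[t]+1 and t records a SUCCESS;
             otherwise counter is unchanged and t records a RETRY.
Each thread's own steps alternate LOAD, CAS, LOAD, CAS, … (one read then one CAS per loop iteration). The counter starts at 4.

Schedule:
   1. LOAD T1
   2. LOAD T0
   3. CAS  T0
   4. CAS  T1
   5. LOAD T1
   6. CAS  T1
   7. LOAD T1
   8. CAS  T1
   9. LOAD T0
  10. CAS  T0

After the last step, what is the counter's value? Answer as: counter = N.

counter = 8

#1 T1 reads 4
#2 T0 reads 4
#3 T0 CAS(4→5) writes; counter now 5
#4 T1 CAS(4→5) fails; counter now 5
#5 T1 reads 5
#6 T1 CAS(5→6) writes; counter now 6
#7 T1 reads 6
#8 T1 CAS(6→7) writes; counter now 7
#9 T0 reads 7
#10 T0 CAS(7→8) writes; counter now 8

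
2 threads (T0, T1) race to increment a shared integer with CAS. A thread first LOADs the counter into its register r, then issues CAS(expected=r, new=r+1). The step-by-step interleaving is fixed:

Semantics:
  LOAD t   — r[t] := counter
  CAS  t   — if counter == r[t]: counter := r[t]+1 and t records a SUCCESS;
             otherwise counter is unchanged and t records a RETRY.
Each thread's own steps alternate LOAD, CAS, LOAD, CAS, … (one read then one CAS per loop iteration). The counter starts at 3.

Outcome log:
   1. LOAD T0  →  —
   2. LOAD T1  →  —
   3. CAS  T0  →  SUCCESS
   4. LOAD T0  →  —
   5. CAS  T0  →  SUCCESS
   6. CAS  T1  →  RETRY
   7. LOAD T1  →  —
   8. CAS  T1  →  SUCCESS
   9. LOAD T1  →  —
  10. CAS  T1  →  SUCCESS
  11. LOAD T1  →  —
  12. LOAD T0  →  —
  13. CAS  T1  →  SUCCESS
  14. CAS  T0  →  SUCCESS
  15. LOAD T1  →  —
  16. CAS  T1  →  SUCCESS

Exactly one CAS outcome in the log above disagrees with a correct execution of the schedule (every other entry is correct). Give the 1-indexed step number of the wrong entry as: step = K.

step = 14

Reference trace:
[1] T0.load  rd  (counter 3, T0.r 3)
[2] T1.load  rd  (counter 3, T1.r 3)
[3] T0.cas  hit  (counter 4, T0.r 3)
[4] T0.load  rd  (counter 4, T0.r 4)
[5] T0.cas  hit  (counter 5, T0.r 4)
[6] T1.cas  miss  (counter 5, T1.r 3)
[7] T1.load  rd  (counter 5, T1.r 5)
[8] T1.cas  hit  (counter 6, T1.r 5)
[9] T1.load  rd  (counter 6, T1.r 6)
[10] T1.cas  hit  (counter 7, T1.r 6)
[11] T1.load  rd  (counter 7, T1.r 7)
[12] T0.load  rd  (counter 7, T0.r 7)
[13] T1.cas  hit  (counter 8, T1.r 7)
[14] T0.cas  miss  (counter 8, T0.r 7)
[15] T1.load  rd  (counter 8, T1.r 8)
[16] T1.cas  hit  (counter 9, T1.r 8)
Flip is step 14.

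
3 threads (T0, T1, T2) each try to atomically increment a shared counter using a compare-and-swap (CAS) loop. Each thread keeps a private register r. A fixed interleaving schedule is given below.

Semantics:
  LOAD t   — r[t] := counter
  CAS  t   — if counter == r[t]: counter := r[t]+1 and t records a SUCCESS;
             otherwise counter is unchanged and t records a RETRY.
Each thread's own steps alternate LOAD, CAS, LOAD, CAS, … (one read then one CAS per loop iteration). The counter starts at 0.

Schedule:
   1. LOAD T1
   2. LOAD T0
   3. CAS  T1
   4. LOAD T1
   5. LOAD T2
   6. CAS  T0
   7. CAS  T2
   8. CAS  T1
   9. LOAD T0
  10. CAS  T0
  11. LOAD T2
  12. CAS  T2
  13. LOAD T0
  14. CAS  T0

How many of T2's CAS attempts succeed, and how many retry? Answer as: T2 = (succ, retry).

T2 = (2, 0)

   1) LOAD T1:  M=0  r_T1=0
   2) LOAD T0:  M=0  r_T0=0
   3) CAS  T1:  M=1  r_T1=0 ✓
   4) LOAD T1:  M=1  r_T1=1
   5) LOAD T2:  M=1  r_T2=1
   6) CAS  T0:  M=1  r_T0=0 ✗
   7) CAS  T2:  M=2  r_T2=1 ✓
   8) CAS  T1:  M=2  r_T1=1 ✗
   9) LOAD T0:  M=2  r_T0=2
  10) CAS  T0:  M=3  r_T0=2 ✓
  11) LOAD T2:  M=3  r_T2=3
  12) CAS  T2:  M=4  r_T2=3 ✓
  13) LOAD T0:  M=4  r_T0=4
  14) CAS  T0:  M=5  r_T0=4 ✓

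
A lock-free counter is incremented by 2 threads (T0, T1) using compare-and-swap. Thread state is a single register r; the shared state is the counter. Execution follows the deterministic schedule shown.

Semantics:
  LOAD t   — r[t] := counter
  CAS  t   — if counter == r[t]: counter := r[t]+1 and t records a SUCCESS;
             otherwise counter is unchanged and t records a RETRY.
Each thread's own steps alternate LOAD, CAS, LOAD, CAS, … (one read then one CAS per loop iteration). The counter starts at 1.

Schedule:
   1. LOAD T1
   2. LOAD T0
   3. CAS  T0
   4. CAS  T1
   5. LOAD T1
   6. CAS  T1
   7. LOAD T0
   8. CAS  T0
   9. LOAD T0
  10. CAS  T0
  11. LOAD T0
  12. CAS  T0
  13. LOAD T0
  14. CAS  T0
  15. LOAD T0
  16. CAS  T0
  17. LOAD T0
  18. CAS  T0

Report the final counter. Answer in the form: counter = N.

T1 LOAD — after: cnt=1, r=1 — load
T0 LOAD — after: cnt=1, r=1 — load
T0 CAS — after: cnt=2, r=1 — ok
T1 CAS — after: cnt=2, r=1 — retry
T1 LOAD — after: cnt=2, r=2 — load
T1 CAS — after: cnt=3, r=2 — ok
T0 LOAD — after: cnt=3, r=3 — load
T0 CAS — after: cnt=4, r=3 — ok
T0 LOAD — after: cnt=4, r=4 — load
T0 CAS — after: cnt=5, r=4 — ok
T0 LOAD — after: cnt=5, r=5 — load
T0 CAS — after: cnt=6, r=5 — ok
T0 LOAD — after: cnt=6, r=6 — load
T0 CAS — after: cnt=7, r=6 — ok
T0 LOAD — after: cnt=7, r=7 — load
T0 CAS — after: cnt=8, r=7 — ok
T0 LOAD — after: cnt=8, r=8 — load
T0 CAS — after: cnt=9, r=8 — ok

counter = 9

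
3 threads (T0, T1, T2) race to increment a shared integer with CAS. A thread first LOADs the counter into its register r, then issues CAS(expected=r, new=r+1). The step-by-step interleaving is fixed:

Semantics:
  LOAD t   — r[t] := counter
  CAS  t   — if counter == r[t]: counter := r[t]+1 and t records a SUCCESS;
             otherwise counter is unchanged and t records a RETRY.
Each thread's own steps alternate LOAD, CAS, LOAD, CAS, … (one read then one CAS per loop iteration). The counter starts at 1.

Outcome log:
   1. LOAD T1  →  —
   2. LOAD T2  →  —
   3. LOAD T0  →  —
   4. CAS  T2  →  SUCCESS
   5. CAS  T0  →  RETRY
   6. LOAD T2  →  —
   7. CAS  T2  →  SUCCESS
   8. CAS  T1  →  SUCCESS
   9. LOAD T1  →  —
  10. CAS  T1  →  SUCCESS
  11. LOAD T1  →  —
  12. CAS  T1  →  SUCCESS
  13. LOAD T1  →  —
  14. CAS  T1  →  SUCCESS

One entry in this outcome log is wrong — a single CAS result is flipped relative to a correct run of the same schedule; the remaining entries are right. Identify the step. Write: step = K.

Reference trace:
1. LOAD T1 → mem=1 r[T1]=1 [LOAD]
2. LOAD T2 → mem=1 r[T2]=1 [LOAD]
3. LOAD T0 → mem=1 r[T0]=1 [LOAD]
4. CAS T2 → mem=2 r[T2]=1 [OK]
5. CAS T0 → mem=2 r[T0]=1 [RETRY]
6. LOAD T2 → mem=2 r[T2]=2 [LOAD]
7. CAS T2 → mem=3 r[T2]=2 [OK]
8. CAS T1 → mem=3 r[T1]=1 [RETRY]
9. LOAD T1 → mem=3 r[T1]=3 [LOAD]
10. CAS T1 → mem=4 r[T1]=3 [OK]
11. LOAD T1 → mem=4 r[T1]=4 [LOAD]
12. CAS T1 → mem=5 r[T1]=4 [OK]
13. LOAD T1 → mem=5 r[T1]=5 [LOAD]
14. CAS T1 → mem=6 r[T1]=5 [OK]
Mismatch at 8.

step = 8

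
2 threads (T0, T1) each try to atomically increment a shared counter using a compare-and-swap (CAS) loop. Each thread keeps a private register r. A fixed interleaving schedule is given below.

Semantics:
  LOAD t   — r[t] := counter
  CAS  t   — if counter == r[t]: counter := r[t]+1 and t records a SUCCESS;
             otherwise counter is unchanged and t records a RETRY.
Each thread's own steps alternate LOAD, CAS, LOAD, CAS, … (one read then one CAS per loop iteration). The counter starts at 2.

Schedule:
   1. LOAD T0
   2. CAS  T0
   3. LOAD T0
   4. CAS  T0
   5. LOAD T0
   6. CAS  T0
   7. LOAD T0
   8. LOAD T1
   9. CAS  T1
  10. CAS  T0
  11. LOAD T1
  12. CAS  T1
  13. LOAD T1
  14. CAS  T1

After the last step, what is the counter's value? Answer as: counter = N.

   1) LOAD T0:  M=2  r_T0=2
   2) CAS  T0:  M=3  r_T0=2 ✓
   3) LOAD T0:  M=3  r_T0=3
   4) CAS  T0:  M=4  r_T0=3 ✓
   5) LOAD T0:  M=4  r_T0=4
   6) CAS  T0:  M=5  r_T0=4 ✓
   7) LOAD T0:  M=5  r_T0=5
   8) LOAD T1:  M=5  r_T1=5
   9) CAS  T1:  M=6  r_T1=5 ✓
  10) CAS  T0:  M=6  r_T0=5 ✗
  11) LOAD T1:  M=6  r_T1=6
  12) CAS  T1:  M=7  r_T1=6 ✓
  13) LOAD T1:  M=7  r_T1=7
  14) CAS  T1:  M=8  r_T1=7 ✓

counter = 8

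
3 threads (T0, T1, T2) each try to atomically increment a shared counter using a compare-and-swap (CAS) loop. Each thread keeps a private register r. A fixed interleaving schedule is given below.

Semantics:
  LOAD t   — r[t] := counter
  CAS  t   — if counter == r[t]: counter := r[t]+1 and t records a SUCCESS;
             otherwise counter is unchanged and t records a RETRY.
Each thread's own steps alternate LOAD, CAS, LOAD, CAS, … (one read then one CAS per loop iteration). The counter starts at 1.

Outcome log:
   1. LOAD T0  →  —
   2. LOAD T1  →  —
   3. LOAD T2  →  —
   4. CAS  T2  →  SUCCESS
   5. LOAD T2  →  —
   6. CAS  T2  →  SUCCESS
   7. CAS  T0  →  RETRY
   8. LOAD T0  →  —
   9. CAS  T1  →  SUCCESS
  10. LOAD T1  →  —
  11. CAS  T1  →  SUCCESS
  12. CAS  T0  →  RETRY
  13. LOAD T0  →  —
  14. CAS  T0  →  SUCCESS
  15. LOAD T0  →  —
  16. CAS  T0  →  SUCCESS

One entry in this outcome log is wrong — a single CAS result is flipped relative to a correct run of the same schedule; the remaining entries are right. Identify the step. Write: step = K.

Reference trace:
[1] T0.load  rd  (counter 1, T0.r 1)
[2] T1.load  rd  (counter 1, T1.r 1)
[3] T2.load  rd  (counter 1, T2.r 1)
[4] T2.cas  hit  (counter 2, T2.r 1)
[5] T2.load  rd  (counter 2, T2.r 2)
[6] T2.cas  hit  (counter 3, T2.r 2)
[7] T0.cas  miss  (counter 3, T0.r 1)
[8] T0.load  rd  (counter 3, T0.r 3)
[9] T1.cas  miss  (counter 3, T1.r 1)
[10] T1.load  rd  (counter 3, T1.r 3)
[11] T1.cas  hit  (counter 4, T1.r 3)
[12] T0.cas  miss  (counter 4, T0.r 3)
[13] T0.load  rd  (counter 4, T0.r 4)
[14] T0.cas  hit  (counter 5, T0.r 4)
[15] T0.load  rd  (counter 5, T0.r 5)
[16] T0.cas  hit  (counter 6, T0.r 5)
Mismatch at 9.

step = 9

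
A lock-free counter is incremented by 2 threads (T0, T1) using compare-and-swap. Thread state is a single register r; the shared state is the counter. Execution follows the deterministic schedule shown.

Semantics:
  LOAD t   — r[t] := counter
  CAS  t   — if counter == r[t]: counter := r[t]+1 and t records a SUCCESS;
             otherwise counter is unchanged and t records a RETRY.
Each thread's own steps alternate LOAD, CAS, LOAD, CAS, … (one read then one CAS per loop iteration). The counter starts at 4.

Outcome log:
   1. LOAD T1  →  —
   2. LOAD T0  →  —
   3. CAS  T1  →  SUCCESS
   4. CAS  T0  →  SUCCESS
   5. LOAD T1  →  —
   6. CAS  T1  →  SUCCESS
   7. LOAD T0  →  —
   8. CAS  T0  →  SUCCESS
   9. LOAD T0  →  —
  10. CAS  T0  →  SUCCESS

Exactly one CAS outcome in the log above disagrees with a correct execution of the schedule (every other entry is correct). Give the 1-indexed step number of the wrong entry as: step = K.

Reference trace:
T1 LOAD — after: cnt=4, r=4 — load
T0 LOAD — after: cnt=4, r=4 — load
T1 CAS — after: cnt=5, r=4 — ok
T0 CAS — after: cnt=5, r=4 — retry
T1 LOAD — after: cnt=5, r=5 — load
T1 CAS — after: cnt=6, r=5 — ok
T0 LOAD — after: cnt=6, r=6 — load
T0 CAS — after: cnt=7, r=6 — ok
T0 LOAD — after: cnt=7, r=7 — load
T0 CAS — after: cnt=8, r=7 — ok
Mismatch at 4.

step = 4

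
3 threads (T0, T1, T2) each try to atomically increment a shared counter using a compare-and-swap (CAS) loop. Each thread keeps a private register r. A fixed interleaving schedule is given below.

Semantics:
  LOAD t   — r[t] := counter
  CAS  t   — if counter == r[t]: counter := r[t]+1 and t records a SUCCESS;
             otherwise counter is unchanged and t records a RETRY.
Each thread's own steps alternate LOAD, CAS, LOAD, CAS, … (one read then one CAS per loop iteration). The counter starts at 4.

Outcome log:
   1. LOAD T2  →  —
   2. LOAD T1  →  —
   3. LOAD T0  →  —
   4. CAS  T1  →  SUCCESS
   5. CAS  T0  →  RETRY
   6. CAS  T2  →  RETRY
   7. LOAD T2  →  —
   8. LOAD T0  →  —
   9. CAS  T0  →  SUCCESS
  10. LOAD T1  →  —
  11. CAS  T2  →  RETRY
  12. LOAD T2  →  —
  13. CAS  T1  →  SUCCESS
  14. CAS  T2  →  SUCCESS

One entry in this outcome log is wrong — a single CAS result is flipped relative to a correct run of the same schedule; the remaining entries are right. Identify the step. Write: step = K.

step = 14

Re-executing:
T2 LOAD — after: cnt=4, r=4 — load
T1 LOAD — after: cnt=4, r=4 — load
T0 LOAD — after: cnt=4, r=4 — load
T1 CAS — after: cnt=5, r=4 — ok
T0 CAS — after: cnt=5, r=4 — retry
T2 CAS — after: cnt=5, r=4 — retry
T2 LOAD — after: cnt=5, r=5 — load
T0 LOAD — after: cnt=5, r=5 — load
T0 CAS — after: cnt=6, r=5 — ok
T1 LOAD — after: cnt=6, r=6 — load
T2 CAS — after: cnt=6, r=5 — retry
T2 LOAD — after: cnt=6, r=6 — load
T1 CAS — after: cnt=7, r=6 — ok
T2 CAS — after: cnt=7, r=6 — retry
Mismatch at 14.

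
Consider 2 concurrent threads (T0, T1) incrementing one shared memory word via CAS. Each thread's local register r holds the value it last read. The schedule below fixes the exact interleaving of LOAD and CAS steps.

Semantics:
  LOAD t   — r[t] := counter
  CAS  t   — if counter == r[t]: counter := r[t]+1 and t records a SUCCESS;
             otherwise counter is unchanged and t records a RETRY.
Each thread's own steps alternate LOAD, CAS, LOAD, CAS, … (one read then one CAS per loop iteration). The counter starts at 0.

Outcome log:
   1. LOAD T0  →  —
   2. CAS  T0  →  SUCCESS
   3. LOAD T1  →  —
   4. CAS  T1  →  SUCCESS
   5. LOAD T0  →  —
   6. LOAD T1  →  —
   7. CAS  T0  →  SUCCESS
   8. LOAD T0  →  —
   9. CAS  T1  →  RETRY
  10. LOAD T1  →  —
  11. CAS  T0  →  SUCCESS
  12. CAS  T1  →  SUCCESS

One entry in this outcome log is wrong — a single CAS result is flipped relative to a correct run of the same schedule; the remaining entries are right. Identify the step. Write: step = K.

step = 12

Correct run:
[1] T0.load  rd  (counter 0, T0.r 0)
[2] T0.cas  hit  (counter 1, T0.r 0)
[3] T1.load  rd  (counter 1, T1.r 1)
[4] T1.cas  hit  (counter 2, T1.r 1)
[5] T0.load  rd  (counter 2, T0.r 2)
[6] T1.load  rd  (counter 2, T1.r 2)
[7] T0.cas  hit  (counter 3, T0.r 2)
[8] T0.load  rd  (counter 3, T0.r 3)
[9] T1.cas  miss  (counter 3, T1.r 2)
[10] T1.load  rd  (counter 3, T1.r 3)
[11] T0.cas  hit  (counter 4, T0.r 3)
[12] T1.cas  miss  (counter 4, T1.r 3)
Log disagrees first at step 12.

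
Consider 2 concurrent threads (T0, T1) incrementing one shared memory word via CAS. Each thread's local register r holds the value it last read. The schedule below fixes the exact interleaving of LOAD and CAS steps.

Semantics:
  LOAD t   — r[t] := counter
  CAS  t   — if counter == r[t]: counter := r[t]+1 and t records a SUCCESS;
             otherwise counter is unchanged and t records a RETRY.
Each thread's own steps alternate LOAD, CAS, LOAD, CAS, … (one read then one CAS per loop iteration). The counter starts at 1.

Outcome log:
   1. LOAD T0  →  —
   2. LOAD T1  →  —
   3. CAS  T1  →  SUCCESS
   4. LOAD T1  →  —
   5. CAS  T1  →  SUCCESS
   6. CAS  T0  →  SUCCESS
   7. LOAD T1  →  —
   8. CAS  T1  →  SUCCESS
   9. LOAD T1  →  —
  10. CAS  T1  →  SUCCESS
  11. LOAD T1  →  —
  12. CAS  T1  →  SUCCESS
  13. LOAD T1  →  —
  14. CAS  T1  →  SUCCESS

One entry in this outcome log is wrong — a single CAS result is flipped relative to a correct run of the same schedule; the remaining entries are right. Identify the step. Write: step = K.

Correct run:
step 1: T0 LOAD ⇒ load; ctr=1 reg=1
step 2: T1 LOAD ⇒ load; ctr=1 reg=1
step 3: T1 CAS ⇒ ok; ctr=2 reg=1
step 4: T1 LOAD ⇒ load; ctr=2 reg=2
step 5: T1 CAS ⇒ ok; ctr=3 reg=2
step 6: T0 CAS ⇒ retry; ctr=3 reg=1
step 7: T1 LOAD ⇒ load; ctr=3 reg=3
step 8: T1 CAS ⇒ ok; ctr=4 reg=3
step 9: T1 LOAD ⇒ load; ctr=4 reg=4
step 10: T1 CAS ⇒ ok; ctr=5 reg=4
step 11: T1 LOAD ⇒ load; ctr=5 reg=5
step 12: T1 CAS ⇒ ok; ctr=6 reg=5
step 13: T1 LOAD ⇒ load; ctr=6 reg=6
step 14: T1 CAS ⇒ ok; ctr=7 reg=6
Flip is step 6.

step = 6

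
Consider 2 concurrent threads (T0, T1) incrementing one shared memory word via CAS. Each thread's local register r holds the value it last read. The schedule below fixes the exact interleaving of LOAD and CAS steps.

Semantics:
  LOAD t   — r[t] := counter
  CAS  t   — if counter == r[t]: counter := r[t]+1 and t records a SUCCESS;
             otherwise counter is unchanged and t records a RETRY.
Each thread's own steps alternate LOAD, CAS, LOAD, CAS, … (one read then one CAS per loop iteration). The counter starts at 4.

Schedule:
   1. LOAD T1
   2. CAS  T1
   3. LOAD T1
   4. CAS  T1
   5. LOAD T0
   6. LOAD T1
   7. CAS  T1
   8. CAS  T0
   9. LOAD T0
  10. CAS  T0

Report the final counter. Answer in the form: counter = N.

counter = 8

#1 T1 reads 4
#2 T1 CAS(4→5) writes; counter now 5
#3 T1 reads 5
#4 T1 CAS(5→6) writes; counter now 6
#5 T0 reads 6
#6 T1 reads 6
#7 T1 CAS(6→7) writes; counter now 7
#8 T0 CAS(6→7) fails; counter now 7
#9 T0 reads 7
#10 T0 CAS(7→8) writes; counter now 8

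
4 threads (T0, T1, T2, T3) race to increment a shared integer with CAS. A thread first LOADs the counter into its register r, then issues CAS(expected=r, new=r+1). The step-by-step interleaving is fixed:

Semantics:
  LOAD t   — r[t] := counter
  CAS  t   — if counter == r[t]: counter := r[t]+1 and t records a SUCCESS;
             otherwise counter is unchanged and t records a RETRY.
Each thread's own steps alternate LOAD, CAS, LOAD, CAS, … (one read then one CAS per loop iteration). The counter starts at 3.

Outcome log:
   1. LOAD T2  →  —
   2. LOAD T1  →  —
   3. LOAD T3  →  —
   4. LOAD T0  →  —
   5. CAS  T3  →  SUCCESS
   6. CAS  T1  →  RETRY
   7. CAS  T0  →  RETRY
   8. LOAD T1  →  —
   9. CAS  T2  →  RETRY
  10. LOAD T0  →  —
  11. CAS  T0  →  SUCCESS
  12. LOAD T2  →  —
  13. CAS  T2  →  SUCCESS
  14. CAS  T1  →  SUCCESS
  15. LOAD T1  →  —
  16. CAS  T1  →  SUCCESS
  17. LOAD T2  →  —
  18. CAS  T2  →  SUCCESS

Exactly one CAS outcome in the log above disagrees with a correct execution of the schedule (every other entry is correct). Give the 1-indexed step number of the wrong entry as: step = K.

step = 14

Reference trace:
[1] T2.load  rd  (counter 3, T2.r 3)
[2] T1.load  rd  (counter 3, T1.r 3)
[3] T3.load  rd  (counter 3, T3.r 3)
[4] T0.load  rd  (counter 3, T0.r 3)
[5] T3.cas  hit  (counter 4, T3.r 3)
[6] T1.cas  miss  (counter 4, T1.r 3)
[7] T0.cas  miss  (counter 4, T0.r 3)
[8] T1.load  rd  (counter 4, T1.r 4)
[9] T2.cas  miss  (counter 4, T2.r 3)
[10] T0.load  rd  (counter 4, T0.r 4)
[11] T0.cas  hit  (counter 5, T0.r 4)
[12] T2.load  rd  (counter 5, T2.r 5)
[13] T2.cas  hit  (counter 6, T2.r 5)
[14] T1.cas  miss  (counter 6, T1.r 4)
[15] T1.load  rd  (counter 6, T1.r 6)
[16] T1.cas  hit  (counter 7, T1.r 6)
[17] T2.load  rd  (counter 7, T2.r 7)
[18] T2.cas  hit  (counter 8, T2.r 7)
Mismatch at 14.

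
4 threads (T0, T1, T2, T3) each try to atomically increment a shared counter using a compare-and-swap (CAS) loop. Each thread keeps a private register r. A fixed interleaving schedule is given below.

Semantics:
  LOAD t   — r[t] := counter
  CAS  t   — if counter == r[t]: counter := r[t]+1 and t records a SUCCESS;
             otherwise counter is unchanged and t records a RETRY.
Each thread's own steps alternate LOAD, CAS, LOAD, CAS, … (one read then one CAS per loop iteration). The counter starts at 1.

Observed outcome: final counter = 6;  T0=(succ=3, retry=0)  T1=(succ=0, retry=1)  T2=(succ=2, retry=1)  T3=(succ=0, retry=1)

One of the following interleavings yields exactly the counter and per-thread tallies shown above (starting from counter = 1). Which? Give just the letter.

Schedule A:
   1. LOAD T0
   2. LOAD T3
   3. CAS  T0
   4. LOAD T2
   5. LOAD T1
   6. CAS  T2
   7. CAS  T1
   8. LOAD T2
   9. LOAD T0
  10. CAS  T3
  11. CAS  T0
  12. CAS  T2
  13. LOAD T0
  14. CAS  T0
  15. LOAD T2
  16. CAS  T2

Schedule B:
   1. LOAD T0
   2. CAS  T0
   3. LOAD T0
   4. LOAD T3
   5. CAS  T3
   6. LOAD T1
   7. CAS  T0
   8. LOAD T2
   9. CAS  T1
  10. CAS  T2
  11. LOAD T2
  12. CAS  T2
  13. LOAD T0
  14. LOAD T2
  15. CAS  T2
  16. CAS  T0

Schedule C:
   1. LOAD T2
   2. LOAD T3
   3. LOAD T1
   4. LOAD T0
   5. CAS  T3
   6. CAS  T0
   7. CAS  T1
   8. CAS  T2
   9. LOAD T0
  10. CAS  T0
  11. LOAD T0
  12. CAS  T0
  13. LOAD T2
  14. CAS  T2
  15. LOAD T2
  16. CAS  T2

Tracing schedule A:
   1) LOAD T0:  M=1  r_T0=1
   2) LOAD T3:  M=1  r_T3=1
   3) CAS  T0:  M=2  r_T0=1 ✓
   4) LOAD T2:  M=2  r_T2=2
   5) LOAD T1:  M=2  r_T1=2
   6) CAS  T2:  M=3  r_T2=2 ✓
   7) CAS  T1:  M=3  r_T1=2 ✗
   8) LOAD T2:  M=3  r_T2=3
   9) LOAD T0:  M=3  r_T0=3
  10) CAS  T3:  M=3  r_T3=1 ✗
  11) CAS  T0:  M=4  r_T0=3 ✓
  12) CAS  T2:  M=4  r_T2=3 ✗
  13) LOAD T0:  M=4  r_T0=4
  14) CAS  T0:  M=5  r_T0=4 ✓
  15) LOAD T2:  M=5  r_T2=5
  16) CAS  T2:  M=6  r_T2=5 ✓

A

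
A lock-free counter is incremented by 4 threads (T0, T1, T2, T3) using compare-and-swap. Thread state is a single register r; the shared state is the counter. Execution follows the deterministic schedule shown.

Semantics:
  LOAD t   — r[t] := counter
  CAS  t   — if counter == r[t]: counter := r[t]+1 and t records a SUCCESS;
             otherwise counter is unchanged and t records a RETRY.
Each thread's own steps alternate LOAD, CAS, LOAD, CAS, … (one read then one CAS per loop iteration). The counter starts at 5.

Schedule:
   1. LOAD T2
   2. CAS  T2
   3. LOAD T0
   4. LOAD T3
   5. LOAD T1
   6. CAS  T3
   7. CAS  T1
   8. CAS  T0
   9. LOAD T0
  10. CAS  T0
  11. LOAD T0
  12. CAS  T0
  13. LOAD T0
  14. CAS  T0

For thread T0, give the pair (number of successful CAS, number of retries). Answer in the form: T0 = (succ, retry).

1. LOAD T2 → mem=5 r[T2]=5 [LOAD]
2. CAS T2 → mem=6 r[T2]=5 [OK]
3. LOAD T0 → mem=6 r[T0]=6 [LOAD]
4. LOAD T3 → mem=6 r[T3]=6 [LOAD]
5. LOAD T1 → mem=6 r[T1]=6 [LOAD]
6. CAS T3 → mem=7 r[T3]=6 [OK]
7. CAS T1 → mem=7 r[T1]=6 [RETRY]
8. CAS T0 → mem=7 r[T0]=6 [RETRY]
9. LOAD T0 → mem=7 r[T0]=7 [LOAD]
10. CAS T0 → mem=8 r[T0]=7 [OK]
11. LOAD T0 → mem=8 r[T0]=8 [LOAD]
12. CAS T0 → mem=9 r[T0]=8 [OK]
13. LOAD T0 → mem=9 r[T0]=9 [LOAD]
14. CAS T0 → mem=10 r[T0]=9 [OK]

T0 = (3, 1)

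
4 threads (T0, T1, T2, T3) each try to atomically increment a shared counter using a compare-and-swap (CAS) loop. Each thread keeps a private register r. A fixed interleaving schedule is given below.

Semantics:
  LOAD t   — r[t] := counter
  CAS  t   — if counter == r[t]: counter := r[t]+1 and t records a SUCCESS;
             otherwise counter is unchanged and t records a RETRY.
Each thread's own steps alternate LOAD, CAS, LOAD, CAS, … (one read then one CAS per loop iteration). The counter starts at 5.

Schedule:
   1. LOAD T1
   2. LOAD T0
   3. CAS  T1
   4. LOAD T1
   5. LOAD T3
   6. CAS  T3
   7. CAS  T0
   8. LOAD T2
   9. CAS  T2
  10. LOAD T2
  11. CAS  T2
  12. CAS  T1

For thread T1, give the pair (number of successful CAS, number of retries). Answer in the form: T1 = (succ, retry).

   1) LOAD T1:  M=5  r_T1=5
   2) LOAD T0:  M=5  r_T0=5
   3) CAS  T1:  M=6  r_T1=5 ✓
   4) LOAD T1:  M=6  r_T1=6
   5) LOAD T3:  M=6  r_T3=6
   6) CAS  T3:  M=7  r_T3=6 ✓
   7) CAS  T0:  M=7  r_T0=5 ✗
   8) LOAD T2:  M=7  r_T2=7
   9) CAS  T2:  M=8  r_T2=7 ✓
  10) LOAD T2:  M=8  r_T2=8
  11) CAS  T2:  M=9  r_T2=8 ✓
  12) CAS  T1:  M=9  r_T1=6 ✗

T1 = (1, 1)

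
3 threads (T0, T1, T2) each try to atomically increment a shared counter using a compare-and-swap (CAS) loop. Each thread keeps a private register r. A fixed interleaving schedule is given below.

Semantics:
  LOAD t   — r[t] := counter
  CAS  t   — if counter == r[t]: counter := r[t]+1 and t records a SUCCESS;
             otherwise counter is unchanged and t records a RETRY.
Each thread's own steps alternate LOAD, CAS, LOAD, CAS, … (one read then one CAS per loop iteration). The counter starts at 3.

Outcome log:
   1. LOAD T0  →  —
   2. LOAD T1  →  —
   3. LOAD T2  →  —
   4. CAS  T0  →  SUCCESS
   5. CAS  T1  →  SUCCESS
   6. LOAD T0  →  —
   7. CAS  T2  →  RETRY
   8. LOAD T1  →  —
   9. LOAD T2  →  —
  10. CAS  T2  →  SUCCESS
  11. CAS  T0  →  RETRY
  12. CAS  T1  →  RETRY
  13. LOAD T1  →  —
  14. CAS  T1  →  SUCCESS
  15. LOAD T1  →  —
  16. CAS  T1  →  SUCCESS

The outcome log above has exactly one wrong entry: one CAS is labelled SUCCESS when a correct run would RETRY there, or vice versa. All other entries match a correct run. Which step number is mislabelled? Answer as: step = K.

Re-executing:
#1 T0 reads 3
#2 T1 reads 3
#3 T2 reads 3
#4 T0 CAS(3→4) writes; counter now 4
#5 T1 CAS(3→4) fails; counter now 4
#6 T0 reads 4
#7 T2 CAS(3→4) fails; counter now 4
#8 T1 reads 4
#9 T2 reads 4
#10 T2 CAS(4→5) writes; counter now 5
#11 T0 CAS(4→5) fails; counter now 5
#12 T1 CAS(4→5) fails; counter now 5
#13 T1 reads 5
#14 T1 CAS(5→6) writes; counter now 6
#15 T1 reads 6
#16 T1 CAS(6→7) writes; counter now 7
Log disagrees first at step 5.

step = 5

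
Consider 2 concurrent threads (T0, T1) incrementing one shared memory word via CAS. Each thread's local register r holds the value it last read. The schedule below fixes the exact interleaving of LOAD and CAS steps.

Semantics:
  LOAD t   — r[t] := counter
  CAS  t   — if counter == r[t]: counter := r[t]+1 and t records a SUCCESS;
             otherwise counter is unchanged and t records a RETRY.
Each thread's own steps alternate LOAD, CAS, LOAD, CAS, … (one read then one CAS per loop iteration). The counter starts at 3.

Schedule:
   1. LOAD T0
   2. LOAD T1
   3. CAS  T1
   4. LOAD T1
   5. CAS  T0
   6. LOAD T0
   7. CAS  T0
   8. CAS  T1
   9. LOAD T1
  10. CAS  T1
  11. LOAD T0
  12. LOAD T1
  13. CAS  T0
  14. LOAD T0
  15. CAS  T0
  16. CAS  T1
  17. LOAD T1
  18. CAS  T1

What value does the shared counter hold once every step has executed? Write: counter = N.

counter = 9

step 1: T0 LOAD ⇒ load; ctr=3 reg=3
step 2: T1 LOAD ⇒ load; ctr=3 reg=3
step 3: T1 CAS ⇒ ok; ctr=4 reg=3
step 4: T1 LOAD ⇒ load; ctr=4 reg=4
step 5: T0 CAS ⇒ retry; ctr=4 reg=3
step 6: T0 LOAD ⇒ load; ctr=4 reg=4
step 7: T0 CAS ⇒ ok; ctr=5 reg=4
step 8: T1 CAS ⇒ retry; ctr=5 reg=4
step 9: T1 LOAD ⇒ load; ctr=5 reg=5
step 10: T1 CAS ⇒ ok; ctr=6 reg=5
step 11: T0 LOAD ⇒ load; ctr=6 reg=6
step 12: T1 LOAD ⇒ load; ctr=6 reg=6
step 13: T0 CAS ⇒ ok; ctr=7 reg=6
step 14: T0 LOAD ⇒ load; ctr=7 reg=7
step 15: T0 CAS ⇒ ok; ctr=8 reg=7
step 16: T1 CAS ⇒ retry; ctr=8 reg=6
step 17: T1 LOAD ⇒ load; ctr=8 reg=8
step 18: T1 CAS ⇒ ok; ctr=9 reg=8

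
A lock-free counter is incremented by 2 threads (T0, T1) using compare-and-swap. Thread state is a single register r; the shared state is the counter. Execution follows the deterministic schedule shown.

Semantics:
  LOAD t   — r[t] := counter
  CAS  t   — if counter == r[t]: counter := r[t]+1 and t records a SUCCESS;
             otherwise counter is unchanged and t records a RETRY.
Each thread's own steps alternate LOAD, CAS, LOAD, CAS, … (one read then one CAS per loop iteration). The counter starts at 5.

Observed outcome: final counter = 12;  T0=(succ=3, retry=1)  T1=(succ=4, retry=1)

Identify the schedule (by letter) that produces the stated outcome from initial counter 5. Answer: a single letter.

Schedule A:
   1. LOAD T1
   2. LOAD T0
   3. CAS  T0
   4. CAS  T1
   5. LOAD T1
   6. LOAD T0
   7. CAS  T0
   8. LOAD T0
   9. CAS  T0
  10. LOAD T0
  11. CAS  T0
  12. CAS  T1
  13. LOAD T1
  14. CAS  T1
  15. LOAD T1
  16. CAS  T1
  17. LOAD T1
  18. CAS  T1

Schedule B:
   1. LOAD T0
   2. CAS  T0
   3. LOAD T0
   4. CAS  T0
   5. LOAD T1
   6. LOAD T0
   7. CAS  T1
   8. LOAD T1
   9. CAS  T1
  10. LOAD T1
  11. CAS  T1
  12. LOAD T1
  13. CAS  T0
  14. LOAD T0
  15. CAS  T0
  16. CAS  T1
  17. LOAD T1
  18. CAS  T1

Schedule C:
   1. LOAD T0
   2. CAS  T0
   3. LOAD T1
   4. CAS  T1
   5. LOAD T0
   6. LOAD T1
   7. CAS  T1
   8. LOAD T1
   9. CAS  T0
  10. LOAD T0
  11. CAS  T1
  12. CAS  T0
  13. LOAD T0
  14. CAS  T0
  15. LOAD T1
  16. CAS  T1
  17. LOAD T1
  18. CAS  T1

Simulating candidate B:
step 1: T0 LOAD ⇒ load; ctr=5 reg=5
step 2: T0 CAS ⇒ ok; ctr=6 reg=5
step 3: T0 LOAD ⇒ load; ctr=6 reg=6
step 4: T0 CAS ⇒ ok; ctr=7 reg=6
step 5: T1 LOAD ⇒ load; ctr=7 reg=7
step 6: T0 LOAD ⇒ load; ctr=7 reg=7
step 7: T1 CAS ⇒ ok; ctr=8 reg=7
step 8: T1 LOAD ⇒ load; ctr=8 reg=8
step 9: T1 CAS ⇒ ok; ctr=9 reg=8
step 10: T1 LOAD ⇒ load; ctr=9 reg=9
step 11: T1 CAS ⇒ ok; ctr=10 reg=9
step 12: T1 LOAD ⇒ load; ctr=10 reg=10
step 13: T0 CAS ⇒ retry; ctr=10 reg=7
step 14: T0 LOAD ⇒ load; ctr=10 reg=10
step 15: T0 CAS ⇒ ok; ctr=11 reg=10
step 16: T1 CAS ⇒ retry; ctr=11 reg=10
step 17: T1 LOAD ⇒ load; ctr=11 reg=11
step 18: T1 CAS ⇒ ok; ctr=12 reg=11

B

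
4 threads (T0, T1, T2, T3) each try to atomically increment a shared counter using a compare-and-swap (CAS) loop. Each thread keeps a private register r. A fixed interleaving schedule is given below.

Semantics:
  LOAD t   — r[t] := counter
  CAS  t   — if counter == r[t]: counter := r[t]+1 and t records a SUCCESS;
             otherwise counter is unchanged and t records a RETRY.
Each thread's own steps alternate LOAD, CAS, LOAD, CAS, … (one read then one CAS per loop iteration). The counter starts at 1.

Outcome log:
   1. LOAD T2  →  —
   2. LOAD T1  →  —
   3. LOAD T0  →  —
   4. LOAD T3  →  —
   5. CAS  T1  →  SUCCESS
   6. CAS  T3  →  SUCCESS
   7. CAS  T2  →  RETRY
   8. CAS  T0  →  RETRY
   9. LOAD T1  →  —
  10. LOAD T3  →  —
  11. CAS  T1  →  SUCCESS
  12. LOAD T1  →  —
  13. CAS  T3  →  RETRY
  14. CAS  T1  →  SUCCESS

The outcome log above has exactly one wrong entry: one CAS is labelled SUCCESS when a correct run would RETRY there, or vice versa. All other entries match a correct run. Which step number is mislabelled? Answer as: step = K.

step = 6

Re-executing:
#1 T2 reads 1
#2 T1 reads 1
#3 T0 reads 1
#4 T3 reads 1
#5 T1 CAS(1→2) writes; counter now 2
#6 T3 CAS(1→2) fails; counter now 2
#7 T2 CAS(1→2) fails; counter now 2
#8 T0 CAS(1→2) fails; counter now 2
#9 T1 reads 2
#10 T3 reads 2
#11 T1 CAS(2→3) writes; counter now 3
#12 T1 reads 3
#13 T3 CAS(2→3) fails; counter now 3
#14 T1 CAS(3→4) writes; counter now 4
Log disagrees first at step 6.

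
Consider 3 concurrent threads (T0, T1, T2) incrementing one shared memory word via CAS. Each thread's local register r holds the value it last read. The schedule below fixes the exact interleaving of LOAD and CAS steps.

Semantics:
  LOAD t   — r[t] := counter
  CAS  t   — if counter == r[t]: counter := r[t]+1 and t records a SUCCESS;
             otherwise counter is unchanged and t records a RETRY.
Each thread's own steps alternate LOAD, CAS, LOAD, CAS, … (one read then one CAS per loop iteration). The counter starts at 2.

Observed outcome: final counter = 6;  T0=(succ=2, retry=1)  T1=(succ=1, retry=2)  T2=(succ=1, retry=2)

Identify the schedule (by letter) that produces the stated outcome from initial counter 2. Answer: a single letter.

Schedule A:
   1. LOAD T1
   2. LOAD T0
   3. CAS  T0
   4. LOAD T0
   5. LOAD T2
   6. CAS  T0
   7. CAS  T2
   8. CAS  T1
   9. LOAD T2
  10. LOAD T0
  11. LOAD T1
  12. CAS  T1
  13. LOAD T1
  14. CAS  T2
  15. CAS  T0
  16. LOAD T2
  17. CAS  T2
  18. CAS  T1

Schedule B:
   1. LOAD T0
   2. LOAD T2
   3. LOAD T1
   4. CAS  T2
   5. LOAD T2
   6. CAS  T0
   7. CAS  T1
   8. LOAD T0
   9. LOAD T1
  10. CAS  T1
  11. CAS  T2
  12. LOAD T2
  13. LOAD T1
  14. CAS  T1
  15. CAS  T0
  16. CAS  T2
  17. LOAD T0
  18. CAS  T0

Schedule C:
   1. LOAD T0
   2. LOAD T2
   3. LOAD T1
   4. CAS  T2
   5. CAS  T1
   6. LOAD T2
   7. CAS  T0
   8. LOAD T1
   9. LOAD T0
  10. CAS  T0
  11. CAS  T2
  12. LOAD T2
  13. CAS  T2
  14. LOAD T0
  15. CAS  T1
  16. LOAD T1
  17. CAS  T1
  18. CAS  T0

A

Run A:
step 1: T1 LOAD ⇒ load; ctr=2 reg=2
step 2: T0 LOAD ⇒ load; ctr=2 reg=2
step 3: T0 CAS ⇒ ok; ctr=3 reg=2
step 4: T0 LOAD ⇒ load; ctr=3 reg=3
step 5: T2 LOAD ⇒ load; ctr=3 reg=3
step 6: T0 CAS ⇒ ok; ctr=4 reg=3
step 7: T2 CAS ⇒ retry; ctr=4 reg=3
step 8: T1 CAS ⇒ retry; ctr=4 reg=2
step 9: T2 LOAD ⇒ load; ctr=4 reg=4
step 10: T0 LOAD ⇒ load; ctr=4 reg=4
step 11: T1 LOAD ⇒ load; ctr=4 reg=4
step 12: T1 CAS ⇒ ok; ctr=5 reg=4
step 13: T1 LOAD ⇒ load; ctr=5 reg=5
step 14: T2 CAS ⇒ retry; ctr=5 reg=4
step 15: T0 CAS ⇒ retry; ctr=5 reg=4
step 16: T2 LOAD ⇒ load; ctr=5 reg=5
step 17: T2 CAS ⇒ ok; ctr=6 reg=5
step 18: T1 CAS ⇒ retry; ctr=6 reg=5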